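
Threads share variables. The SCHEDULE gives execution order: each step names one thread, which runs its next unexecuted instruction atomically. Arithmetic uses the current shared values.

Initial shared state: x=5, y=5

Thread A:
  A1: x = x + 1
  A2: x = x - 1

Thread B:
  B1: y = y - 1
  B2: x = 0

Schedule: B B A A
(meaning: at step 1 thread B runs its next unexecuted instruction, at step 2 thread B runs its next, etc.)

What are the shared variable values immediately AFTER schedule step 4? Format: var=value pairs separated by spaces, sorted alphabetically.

Answer: x=0 y=4

Derivation:
Step 1: thread B executes B1 (y = y - 1). Shared: x=5 y=4. PCs: A@0 B@1
Step 2: thread B executes B2 (x = 0). Shared: x=0 y=4. PCs: A@0 B@2
Step 3: thread A executes A1 (x = x + 1). Shared: x=1 y=4. PCs: A@1 B@2
Step 4: thread A executes A2 (x = x - 1). Shared: x=0 y=4. PCs: A@2 B@2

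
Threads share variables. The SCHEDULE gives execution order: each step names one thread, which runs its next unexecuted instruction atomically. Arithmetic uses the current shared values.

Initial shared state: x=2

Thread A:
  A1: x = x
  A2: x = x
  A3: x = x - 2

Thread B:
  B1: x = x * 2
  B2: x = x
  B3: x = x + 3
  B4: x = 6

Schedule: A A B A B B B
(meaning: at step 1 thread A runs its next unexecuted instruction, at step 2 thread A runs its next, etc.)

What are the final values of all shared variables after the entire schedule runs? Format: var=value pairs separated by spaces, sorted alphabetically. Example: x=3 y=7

Answer: x=6

Derivation:
Step 1: thread A executes A1 (x = x). Shared: x=2. PCs: A@1 B@0
Step 2: thread A executes A2 (x = x). Shared: x=2. PCs: A@2 B@0
Step 3: thread B executes B1 (x = x * 2). Shared: x=4. PCs: A@2 B@1
Step 4: thread A executes A3 (x = x - 2). Shared: x=2. PCs: A@3 B@1
Step 5: thread B executes B2 (x = x). Shared: x=2. PCs: A@3 B@2
Step 6: thread B executes B3 (x = x + 3). Shared: x=5. PCs: A@3 B@3
Step 7: thread B executes B4 (x = 6). Shared: x=6. PCs: A@3 B@4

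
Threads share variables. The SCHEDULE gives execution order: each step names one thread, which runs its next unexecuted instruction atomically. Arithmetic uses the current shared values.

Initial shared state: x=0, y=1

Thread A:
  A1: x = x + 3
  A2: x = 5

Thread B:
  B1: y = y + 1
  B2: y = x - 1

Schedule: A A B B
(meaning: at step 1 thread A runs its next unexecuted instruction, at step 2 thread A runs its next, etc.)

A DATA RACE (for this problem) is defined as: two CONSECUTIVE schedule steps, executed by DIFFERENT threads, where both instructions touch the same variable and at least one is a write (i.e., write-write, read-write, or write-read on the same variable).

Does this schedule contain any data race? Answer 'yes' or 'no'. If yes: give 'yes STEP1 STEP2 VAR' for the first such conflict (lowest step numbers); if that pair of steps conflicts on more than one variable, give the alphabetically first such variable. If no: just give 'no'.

Steps 1,2: same thread (A). No race.
Steps 2,3: A(r=-,w=x) vs B(r=y,w=y). No conflict.
Steps 3,4: same thread (B). No race.

Answer: no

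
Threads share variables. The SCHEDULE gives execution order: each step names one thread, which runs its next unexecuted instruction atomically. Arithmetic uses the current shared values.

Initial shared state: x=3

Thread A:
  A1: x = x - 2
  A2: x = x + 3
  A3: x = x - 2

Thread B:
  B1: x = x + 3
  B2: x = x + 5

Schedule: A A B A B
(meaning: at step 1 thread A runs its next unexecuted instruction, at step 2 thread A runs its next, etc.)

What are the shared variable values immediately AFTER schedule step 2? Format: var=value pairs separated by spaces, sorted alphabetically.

Answer: x=4

Derivation:
Step 1: thread A executes A1 (x = x - 2). Shared: x=1. PCs: A@1 B@0
Step 2: thread A executes A2 (x = x + 3). Shared: x=4. PCs: A@2 B@0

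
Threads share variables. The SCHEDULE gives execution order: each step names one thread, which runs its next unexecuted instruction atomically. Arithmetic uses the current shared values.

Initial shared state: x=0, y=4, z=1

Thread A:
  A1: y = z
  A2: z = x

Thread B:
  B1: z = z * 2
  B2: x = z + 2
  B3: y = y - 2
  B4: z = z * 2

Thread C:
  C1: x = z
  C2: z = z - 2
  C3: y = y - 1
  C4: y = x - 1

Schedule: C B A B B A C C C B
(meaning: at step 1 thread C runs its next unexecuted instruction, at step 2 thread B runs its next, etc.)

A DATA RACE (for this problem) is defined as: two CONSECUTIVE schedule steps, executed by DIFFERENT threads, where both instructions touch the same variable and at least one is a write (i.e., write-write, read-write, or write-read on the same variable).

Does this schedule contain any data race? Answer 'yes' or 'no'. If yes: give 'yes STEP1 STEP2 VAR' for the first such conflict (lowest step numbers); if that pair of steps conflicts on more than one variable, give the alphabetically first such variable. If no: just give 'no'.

Answer: yes 1 2 z

Derivation:
Steps 1,2: C(x = z) vs B(z = z * 2). RACE on z (R-W).
Steps 2,3: B(z = z * 2) vs A(y = z). RACE on z (W-R).
Steps 3,4: A(r=z,w=y) vs B(r=z,w=x). No conflict.
Steps 4,5: same thread (B). No race.
Steps 5,6: B(r=y,w=y) vs A(r=x,w=z). No conflict.
Steps 6,7: A(z = x) vs C(z = z - 2). RACE on z (W-W).
Steps 7,8: same thread (C). No race.
Steps 8,9: same thread (C). No race.
Steps 9,10: C(r=x,w=y) vs B(r=z,w=z). No conflict.
First conflict at steps 1,2.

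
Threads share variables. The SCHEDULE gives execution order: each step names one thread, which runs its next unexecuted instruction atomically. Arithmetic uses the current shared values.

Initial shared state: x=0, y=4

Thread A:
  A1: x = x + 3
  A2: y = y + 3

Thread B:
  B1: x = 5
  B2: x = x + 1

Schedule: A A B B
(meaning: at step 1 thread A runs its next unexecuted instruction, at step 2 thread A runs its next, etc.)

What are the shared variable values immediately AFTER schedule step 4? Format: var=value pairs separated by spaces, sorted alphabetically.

Answer: x=6 y=7

Derivation:
Step 1: thread A executes A1 (x = x + 3). Shared: x=3 y=4. PCs: A@1 B@0
Step 2: thread A executes A2 (y = y + 3). Shared: x=3 y=7. PCs: A@2 B@0
Step 3: thread B executes B1 (x = 5). Shared: x=5 y=7. PCs: A@2 B@1
Step 4: thread B executes B2 (x = x + 1). Shared: x=6 y=7. PCs: A@2 B@2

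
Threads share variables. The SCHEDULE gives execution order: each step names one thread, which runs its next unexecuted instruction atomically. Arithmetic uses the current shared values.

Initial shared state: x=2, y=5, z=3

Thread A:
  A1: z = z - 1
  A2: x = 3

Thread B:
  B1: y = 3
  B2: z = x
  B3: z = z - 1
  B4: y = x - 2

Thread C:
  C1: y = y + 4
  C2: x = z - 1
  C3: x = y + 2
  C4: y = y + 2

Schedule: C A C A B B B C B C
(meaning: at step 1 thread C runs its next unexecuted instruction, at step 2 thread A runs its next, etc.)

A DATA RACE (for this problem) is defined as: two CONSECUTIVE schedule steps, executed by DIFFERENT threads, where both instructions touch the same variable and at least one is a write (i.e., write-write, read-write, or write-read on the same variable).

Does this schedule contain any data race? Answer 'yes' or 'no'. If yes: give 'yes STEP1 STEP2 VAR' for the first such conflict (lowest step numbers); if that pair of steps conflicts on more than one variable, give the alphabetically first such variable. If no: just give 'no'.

Steps 1,2: C(r=y,w=y) vs A(r=z,w=z). No conflict.
Steps 2,3: A(z = z - 1) vs C(x = z - 1). RACE on z (W-R).
Steps 3,4: C(x = z - 1) vs A(x = 3). RACE on x (W-W).
Steps 4,5: A(r=-,w=x) vs B(r=-,w=y). No conflict.
Steps 5,6: same thread (B). No race.
Steps 6,7: same thread (B). No race.
Steps 7,8: B(r=z,w=z) vs C(r=y,w=x). No conflict.
Steps 8,9: C(x = y + 2) vs B(y = x - 2). RACE on x (W-R), y (R-W). Multiple vars; alphabetically first is x.
Steps 9,10: B(y = x - 2) vs C(y = y + 2). RACE on y (W-W).
First conflict at steps 2,3.

Answer: yes 2 3 z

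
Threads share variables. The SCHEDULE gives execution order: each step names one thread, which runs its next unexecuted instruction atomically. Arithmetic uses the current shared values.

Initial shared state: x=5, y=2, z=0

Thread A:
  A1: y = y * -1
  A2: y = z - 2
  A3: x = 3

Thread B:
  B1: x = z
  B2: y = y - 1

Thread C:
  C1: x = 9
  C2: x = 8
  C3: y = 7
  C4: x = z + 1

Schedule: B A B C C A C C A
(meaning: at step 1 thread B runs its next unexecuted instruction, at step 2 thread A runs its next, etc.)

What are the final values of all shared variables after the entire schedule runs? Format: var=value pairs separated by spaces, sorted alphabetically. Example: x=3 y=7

Answer: x=3 y=7 z=0

Derivation:
Step 1: thread B executes B1 (x = z). Shared: x=0 y=2 z=0. PCs: A@0 B@1 C@0
Step 2: thread A executes A1 (y = y * -1). Shared: x=0 y=-2 z=0. PCs: A@1 B@1 C@0
Step 3: thread B executes B2 (y = y - 1). Shared: x=0 y=-3 z=0. PCs: A@1 B@2 C@0
Step 4: thread C executes C1 (x = 9). Shared: x=9 y=-3 z=0. PCs: A@1 B@2 C@1
Step 5: thread C executes C2 (x = 8). Shared: x=8 y=-3 z=0. PCs: A@1 B@2 C@2
Step 6: thread A executes A2 (y = z - 2). Shared: x=8 y=-2 z=0. PCs: A@2 B@2 C@2
Step 7: thread C executes C3 (y = 7). Shared: x=8 y=7 z=0. PCs: A@2 B@2 C@3
Step 8: thread C executes C4 (x = z + 1). Shared: x=1 y=7 z=0. PCs: A@2 B@2 C@4
Step 9: thread A executes A3 (x = 3). Shared: x=3 y=7 z=0. PCs: A@3 B@2 C@4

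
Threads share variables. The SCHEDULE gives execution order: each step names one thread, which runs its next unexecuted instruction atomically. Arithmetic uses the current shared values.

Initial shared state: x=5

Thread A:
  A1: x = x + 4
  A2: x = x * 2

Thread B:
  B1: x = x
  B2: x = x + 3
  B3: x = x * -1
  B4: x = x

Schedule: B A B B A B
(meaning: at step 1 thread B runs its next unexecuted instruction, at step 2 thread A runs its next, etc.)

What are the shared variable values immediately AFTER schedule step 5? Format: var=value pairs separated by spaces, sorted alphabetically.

Answer: x=-24

Derivation:
Step 1: thread B executes B1 (x = x). Shared: x=5. PCs: A@0 B@1
Step 2: thread A executes A1 (x = x + 4). Shared: x=9. PCs: A@1 B@1
Step 3: thread B executes B2 (x = x + 3). Shared: x=12. PCs: A@1 B@2
Step 4: thread B executes B3 (x = x * -1). Shared: x=-12. PCs: A@1 B@3
Step 5: thread A executes A2 (x = x * 2). Shared: x=-24. PCs: A@2 B@3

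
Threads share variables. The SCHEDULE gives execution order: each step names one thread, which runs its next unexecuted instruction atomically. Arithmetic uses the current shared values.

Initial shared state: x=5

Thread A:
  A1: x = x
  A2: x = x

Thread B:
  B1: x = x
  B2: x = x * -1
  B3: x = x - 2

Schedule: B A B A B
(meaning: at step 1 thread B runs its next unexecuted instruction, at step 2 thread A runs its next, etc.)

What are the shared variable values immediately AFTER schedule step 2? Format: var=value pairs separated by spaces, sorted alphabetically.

Step 1: thread B executes B1 (x = x). Shared: x=5. PCs: A@0 B@1
Step 2: thread A executes A1 (x = x). Shared: x=5. PCs: A@1 B@1

Answer: x=5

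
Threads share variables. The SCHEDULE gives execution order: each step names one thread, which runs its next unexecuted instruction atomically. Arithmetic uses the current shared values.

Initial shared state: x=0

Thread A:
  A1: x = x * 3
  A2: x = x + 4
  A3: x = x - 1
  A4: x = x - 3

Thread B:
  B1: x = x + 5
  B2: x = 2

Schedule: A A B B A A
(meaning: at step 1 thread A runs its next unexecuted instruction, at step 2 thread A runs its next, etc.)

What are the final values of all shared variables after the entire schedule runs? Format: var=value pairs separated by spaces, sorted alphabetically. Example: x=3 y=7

Answer: x=-2

Derivation:
Step 1: thread A executes A1 (x = x * 3). Shared: x=0. PCs: A@1 B@0
Step 2: thread A executes A2 (x = x + 4). Shared: x=4. PCs: A@2 B@0
Step 3: thread B executes B1 (x = x + 5). Shared: x=9. PCs: A@2 B@1
Step 4: thread B executes B2 (x = 2). Shared: x=2. PCs: A@2 B@2
Step 5: thread A executes A3 (x = x - 1). Shared: x=1. PCs: A@3 B@2
Step 6: thread A executes A4 (x = x - 3). Shared: x=-2. PCs: A@4 B@2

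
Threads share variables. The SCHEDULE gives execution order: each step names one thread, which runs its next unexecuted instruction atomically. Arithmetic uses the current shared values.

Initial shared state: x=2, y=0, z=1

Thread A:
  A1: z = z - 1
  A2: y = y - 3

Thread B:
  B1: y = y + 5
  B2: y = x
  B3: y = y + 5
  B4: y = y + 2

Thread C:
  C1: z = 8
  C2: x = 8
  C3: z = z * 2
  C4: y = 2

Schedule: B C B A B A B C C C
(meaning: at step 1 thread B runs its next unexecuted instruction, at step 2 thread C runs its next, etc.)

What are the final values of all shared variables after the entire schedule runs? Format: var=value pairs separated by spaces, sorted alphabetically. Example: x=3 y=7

Answer: x=8 y=2 z=14

Derivation:
Step 1: thread B executes B1 (y = y + 5). Shared: x=2 y=5 z=1. PCs: A@0 B@1 C@0
Step 2: thread C executes C1 (z = 8). Shared: x=2 y=5 z=8. PCs: A@0 B@1 C@1
Step 3: thread B executes B2 (y = x). Shared: x=2 y=2 z=8. PCs: A@0 B@2 C@1
Step 4: thread A executes A1 (z = z - 1). Shared: x=2 y=2 z=7. PCs: A@1 B@2 C@1
Step 5: thread B executes B3 (y = y + 5). Shared: x=2 y=7 z=7. PCs: A@1 B@3 C@1
Step 6: thread A executes A2 (y = y - 3). Shared: x=2 y=4 z=7. PCs: A@2 B@3 C@1
Step 7: thread B executes B4 (y = y + 2). Shared: x=2 y=6 z=7. PCs: A@2 B@4 C@1
Step 8: thread C executes C2 (x = 8). Shared: x=8 y=6 z=7. PCs: A@2 B@4 C@2
Step 9: thread C executes C3 (z = z * 2). Shared: x=8 y=6 z=14. PCs: A@2 B@4 C@3
Step 10: thread C executes C4 (y = 2). Shared: x=8 y=2 z=14. PCs: A@2 B@4 C@4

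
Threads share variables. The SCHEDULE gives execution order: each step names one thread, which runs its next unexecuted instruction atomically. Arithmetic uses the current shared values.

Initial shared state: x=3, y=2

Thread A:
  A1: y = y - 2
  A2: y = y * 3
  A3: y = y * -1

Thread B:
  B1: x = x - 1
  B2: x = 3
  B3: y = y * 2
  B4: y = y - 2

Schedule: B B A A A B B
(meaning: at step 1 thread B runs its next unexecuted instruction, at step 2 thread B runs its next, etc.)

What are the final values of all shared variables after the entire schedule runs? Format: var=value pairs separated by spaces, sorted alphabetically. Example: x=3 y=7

Step 1: thread B executes B1 (x = x - 1). Shared: x=2 y=2. PCs: A@0 B@1
Step 2: thread B executes B2 (x = 3). Shared: x=3 y=2. PCs: A@0 B@2
Step 3: thread A executes A1 (y = y - 2). Shared: x=3 y=0. PCs: A@1 B@2
Step 4: thread A executes A2 (y = y * 3). Shared: x=3 y=0. PCs: A@2 B@2
Step 5: thread A executes A3 (y = y * -1). Shared: x=3 y=0. PCs: A@3 B@2
Step 6: thread B executes B3 (y = y * 2). Shared: x=3 y=0. PCs: A@3 B@3
Step 7: thread B executes B4 (y = y - 2). Shared: x=3 y=-2. PCs: A@3 B@4

Answer: x=3 y=-2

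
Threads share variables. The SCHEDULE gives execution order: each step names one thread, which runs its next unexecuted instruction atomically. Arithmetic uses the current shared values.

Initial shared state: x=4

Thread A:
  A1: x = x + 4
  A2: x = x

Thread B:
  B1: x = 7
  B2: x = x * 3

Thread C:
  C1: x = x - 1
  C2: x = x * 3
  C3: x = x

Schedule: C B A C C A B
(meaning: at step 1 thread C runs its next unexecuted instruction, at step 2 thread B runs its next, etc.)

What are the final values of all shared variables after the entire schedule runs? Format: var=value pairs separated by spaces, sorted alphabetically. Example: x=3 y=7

Step 1: thread C executes C1 (x = x - 1). Shared: x=3. PCs: A@0 B@0 C@1
Step 2: thread B executes B1 (x = 7). Shared: x=7. PCs: A@0 B@1 C@1
Step 3: thread A executes A1 (x = x + 4). Shared: x=11. PCs: A@1 B@1 C@1
Step 4: thread C executes C2 (x = x * 3). Shared: x=33. PCs: A@1 B@1 C@2
Step 5: thread C executes C3 (x = x). Shared: x=33. PCs: A@1 B@1 C@3
Step 6: thread A executes A2 (x = x). Shared: x=33. PCs: A@2 B@1 C@3
Step 7: thread B executes B2 (x = x * 3). Shared: x=99. PCs: A@2 B@2 C@3

Answer: x=99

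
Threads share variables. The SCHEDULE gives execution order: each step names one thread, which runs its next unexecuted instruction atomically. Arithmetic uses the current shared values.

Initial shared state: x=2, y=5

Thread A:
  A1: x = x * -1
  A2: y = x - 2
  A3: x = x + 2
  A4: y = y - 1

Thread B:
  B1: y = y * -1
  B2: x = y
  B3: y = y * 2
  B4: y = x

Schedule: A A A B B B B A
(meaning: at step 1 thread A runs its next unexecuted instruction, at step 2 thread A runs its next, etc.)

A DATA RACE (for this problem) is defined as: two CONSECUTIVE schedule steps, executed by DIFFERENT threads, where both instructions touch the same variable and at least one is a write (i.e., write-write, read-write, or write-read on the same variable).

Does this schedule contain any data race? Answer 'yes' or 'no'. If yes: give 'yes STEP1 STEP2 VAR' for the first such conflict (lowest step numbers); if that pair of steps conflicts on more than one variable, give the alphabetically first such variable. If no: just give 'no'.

Answer: yes 7 8 y

Derivation:
Steps 1,2: same thread (A). No race.
Steps 2,3: same thread (A). No race.
Steps 3,4: A(r=x,w=x) vs B(r=y,w=y). No conflict.
Steps 4,5: same thread (B). No race.
Steps 5,6: same thread (B). No race.
Steps 6,7: same thread (B). No race.
Steps 7,8: B(y = x) vs A(y = y - 1). RACE on y (W-W).
First conflict at steps 7,8.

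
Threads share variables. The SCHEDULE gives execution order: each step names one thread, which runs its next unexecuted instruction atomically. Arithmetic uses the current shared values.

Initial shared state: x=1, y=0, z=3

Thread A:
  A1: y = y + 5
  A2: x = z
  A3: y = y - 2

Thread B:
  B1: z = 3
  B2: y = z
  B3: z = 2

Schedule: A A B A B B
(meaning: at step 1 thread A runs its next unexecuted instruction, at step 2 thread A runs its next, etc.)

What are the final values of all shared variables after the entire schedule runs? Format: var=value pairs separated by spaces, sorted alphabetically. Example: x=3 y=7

Step 1: thread A executes A1 (y = y + 5). Shared: x=1 y=5 z=3. PCs: A@1 B@0
Step 2: thread A executes A2 (x = z). Shared: x=3 y=5 z=3. PCs: A@2 B@0
Step 3: thread B executes B1 (z = 3). Shared: x=3 y=5 z=3. PCs: A@2 B@1
Step 4: thread A executes A3 (y = y - 2). Shared: x=3 y=3 z=3. PCs: A@3 B@1
Step 5: thread B executes B2 (y = z). Shared: x=3 y=3 z=3. PCs: A@3 B@2
Step 6: thread B executes B3 (z = 2). Shared: x=3 y=3 z=2. PCs: A@3 B@3

Answer: x=3 y=3 z=2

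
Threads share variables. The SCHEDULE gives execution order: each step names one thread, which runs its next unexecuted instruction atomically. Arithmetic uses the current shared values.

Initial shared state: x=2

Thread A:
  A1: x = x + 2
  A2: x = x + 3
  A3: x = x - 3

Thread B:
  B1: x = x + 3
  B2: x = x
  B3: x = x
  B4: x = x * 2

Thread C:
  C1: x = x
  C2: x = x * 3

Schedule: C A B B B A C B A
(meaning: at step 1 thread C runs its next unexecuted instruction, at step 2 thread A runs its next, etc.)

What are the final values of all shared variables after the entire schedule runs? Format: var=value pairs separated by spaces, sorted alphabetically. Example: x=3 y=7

Step 1: thread C executes C1 (x = x). Shared: x=2. PCs: A@0 B@0 C@1
Step 2: thread A executes A1 (x = x + 2). Shared: x=4. PCs: A@1 B@0 C@1
Step 3: thread B executes B1 (x = x + 3). Shared: x=7. PCs: A@1 B@1 C@1
Step 4: thread B executes B2 (x = x). Shared: x=7. PCs: A@1 B@2 C@1
Step 5: thread B executes B3 (x = x). Shared: x=7. PCs: A@1 B@3 C@1
Step 6: thread A executes A2 (x = x + 3). Shared: x=10. PCs: A@2 B@3 C@1
Step 7: thread C executes C2 (x = x * 3). Shared: x=30. PCs: A@2 B@3 C@2
Step 8: thread B executes B4 (x = x * 2). Shared: x=60. PCs: A@2 B@4 C@2
Step 9: thread A executes A3 (x = x - 3). Shared: x=57. PCs: A@3 B@4 C@2

Answer: x=57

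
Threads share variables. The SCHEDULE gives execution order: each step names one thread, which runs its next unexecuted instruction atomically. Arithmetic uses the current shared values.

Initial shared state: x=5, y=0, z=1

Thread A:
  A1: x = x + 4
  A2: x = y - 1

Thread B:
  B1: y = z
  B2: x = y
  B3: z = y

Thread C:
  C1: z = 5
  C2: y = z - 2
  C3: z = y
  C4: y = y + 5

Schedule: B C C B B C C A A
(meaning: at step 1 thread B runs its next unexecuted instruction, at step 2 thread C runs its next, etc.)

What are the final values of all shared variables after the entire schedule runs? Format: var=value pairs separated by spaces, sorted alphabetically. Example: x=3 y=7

Answer: x=7 y=8 z=3

Derivation:
Step 1: thread B executes B1 (y = z). Shared: x=5 y=1 z=1. PCs: A@0 B@1 C@0
Step 2: thread C executes C1 (z = 5). Shared: x=5 y=1 z=5. PCs: A@0 B@1 C@1
Step 3: thread C executes C2 (y = z - 2). Shared: x=5 y=3 z=5. PCs: A@0 B@1 C@2
Step 4: thread B executes B2 (x = y). Shared: x=3 y=3 z=5. PCs: A@0 B@2 C@2
Step 5: thread B executes B3 (z = y). Shared: x=3 y=3 z=3. PCs: A@0 B@3 C@2
Step 6: thread C executes C3 (z = y). Shared: x=3 y=3 z=3. PCs: A@0 B@3 C@3
Step 7: thread C executes C4 (y = y + 5). Shared: x=3 y=8 z=3. PCs: A@0 B@3 C@4
Step 8: thread A executes A1 (x = x + 4). Shared: x=7 y=8 z=3. PCs: A@1 B@3 C@4
Step 9: thread A executes A2 (x = y - 1). Shared: x=7 y=8 z=3. PCs: A@2 B@3 C@4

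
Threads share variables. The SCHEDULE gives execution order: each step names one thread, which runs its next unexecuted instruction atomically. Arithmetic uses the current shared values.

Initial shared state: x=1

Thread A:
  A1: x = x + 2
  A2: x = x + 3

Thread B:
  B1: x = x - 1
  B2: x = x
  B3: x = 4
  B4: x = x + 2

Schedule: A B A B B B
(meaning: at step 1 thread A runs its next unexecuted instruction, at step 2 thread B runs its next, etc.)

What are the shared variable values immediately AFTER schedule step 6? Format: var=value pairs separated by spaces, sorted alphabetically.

Step 1: thread A executes A1 (x = x + 2). Shared: x=3. PCs: A@1 B@0
Step 2: thread B executes B1 (x = x - 1). Shared: x=2. PCs: A@1 B@1
Step 3: thread A executes A2 (x = x + 3). Shared: x=5. PCs: A@2 B@1
Step 4: thread B executes B2 (x = x). Shared: x=5. PCs: A@2 B@2
Step 5: thread B executes B3 (x = 4). Shared: x=4. PCs: A@2 B@3
Step 6: thread B executes B4 (x = x + 2). Shared: x=6. PCs: A@2 B@4

Answer: x=6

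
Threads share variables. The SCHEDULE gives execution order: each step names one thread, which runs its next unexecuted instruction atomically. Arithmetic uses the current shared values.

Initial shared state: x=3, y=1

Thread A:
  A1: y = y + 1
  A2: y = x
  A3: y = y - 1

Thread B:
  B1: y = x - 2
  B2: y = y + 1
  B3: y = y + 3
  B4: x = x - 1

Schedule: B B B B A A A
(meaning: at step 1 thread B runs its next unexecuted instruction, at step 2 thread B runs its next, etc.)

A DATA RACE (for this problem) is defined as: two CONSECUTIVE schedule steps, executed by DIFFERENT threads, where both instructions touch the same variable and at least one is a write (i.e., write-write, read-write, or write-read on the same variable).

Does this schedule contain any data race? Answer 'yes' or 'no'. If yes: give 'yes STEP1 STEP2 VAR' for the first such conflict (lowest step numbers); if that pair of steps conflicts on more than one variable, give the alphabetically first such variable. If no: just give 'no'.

Answer: no

Derivation:
Steps 1,2: same thread (B). No race.
Steps 2,3: same thread (B). No race.
Steps 3,4: same thread (B). No race.
Steps 4,5: B(r=x,w=x) vs A(r=y,w=y). No conflict.
Steps 5,6: same thread (A). No race.
Steps 6,7: same thread (A). No race.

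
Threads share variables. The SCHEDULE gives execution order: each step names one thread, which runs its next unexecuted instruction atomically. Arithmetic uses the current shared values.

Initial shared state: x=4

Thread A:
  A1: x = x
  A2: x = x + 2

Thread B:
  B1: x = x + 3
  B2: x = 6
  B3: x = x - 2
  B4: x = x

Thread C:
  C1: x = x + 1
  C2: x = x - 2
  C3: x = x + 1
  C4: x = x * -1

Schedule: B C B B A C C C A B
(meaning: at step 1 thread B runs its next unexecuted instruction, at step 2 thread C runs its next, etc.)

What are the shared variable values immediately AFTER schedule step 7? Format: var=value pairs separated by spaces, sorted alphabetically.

Step 1: thread B executes B1 (x = x + 3). Shared: x=7. PCs: A@0 B@1 C@0
Step 2: thread C executes C1 (x = x + 1). Shared: x=8. PCs: A@0 B@1 C@1
Step 3: thread B executes B2 (x = 6). Shared: x=6. PCs: A@0 B@2 C@1
Step 4: thread B executes B3 (x = x - 2). Shared: x=4. PCs: A@0 B@3 C@1
Step 5: thread A executes A1 (x = x). Shared: x=4. PCs: A@1 B@3 C@1
Step 6: thread C executes C2 (x = x - 2). Shared: x=2. PCs: A@1 B@3 C@2
Step 7: thread C executes C3 (x = x + 1). Shared: x=3. PCs: A@1 B@3 C@3

Answer: x=3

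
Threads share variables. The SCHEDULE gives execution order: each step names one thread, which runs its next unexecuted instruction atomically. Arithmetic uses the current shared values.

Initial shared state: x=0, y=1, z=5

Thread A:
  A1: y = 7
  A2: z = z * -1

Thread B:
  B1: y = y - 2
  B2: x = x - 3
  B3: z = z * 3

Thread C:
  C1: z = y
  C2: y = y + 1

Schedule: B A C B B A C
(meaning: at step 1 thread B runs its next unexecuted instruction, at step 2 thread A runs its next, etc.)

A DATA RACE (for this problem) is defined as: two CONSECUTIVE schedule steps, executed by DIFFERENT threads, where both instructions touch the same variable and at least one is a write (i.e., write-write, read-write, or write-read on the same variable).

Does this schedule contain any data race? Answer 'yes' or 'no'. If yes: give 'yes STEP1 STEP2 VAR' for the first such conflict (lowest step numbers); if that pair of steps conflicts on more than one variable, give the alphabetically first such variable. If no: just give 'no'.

Answer: yes 1 2 y

Derivation:
Steps 1,2: B(y = y - 2) vs A(y = 7). RACE on y (W-W).
Steps 2,3: A(y = 7) vs C(z = y). RACE on y (W-R).
Steps 3,4: C(r=y,w=z) vs B(r=x,w=x). No conflict.
Steps 4,5: same thread (B). No race.
Steps 5,6: B(z = z * 3) vs A(z = z * -1). RACE on z (W-W).
Steps 6,7: A(r=z,w=z) vs C(r=y,w=y). No conflict.
First conflict at steps 1,2.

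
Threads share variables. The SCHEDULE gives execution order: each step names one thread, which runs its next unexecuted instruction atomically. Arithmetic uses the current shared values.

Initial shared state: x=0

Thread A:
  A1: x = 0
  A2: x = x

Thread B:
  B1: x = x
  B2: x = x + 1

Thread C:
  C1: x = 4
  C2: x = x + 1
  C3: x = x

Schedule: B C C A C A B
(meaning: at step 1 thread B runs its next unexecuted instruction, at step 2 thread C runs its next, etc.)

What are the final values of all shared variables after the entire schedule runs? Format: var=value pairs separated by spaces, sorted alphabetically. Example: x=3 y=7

Step 1: thread B executes B1 (x = x). Shared: x=0. PCs: A@0 B@1 C@0
Step 2: thread C executes C1 (x = 4). Shared: x=4. PCs: A@0 B@1 C@1
Step 3: thread C executes C2 (x = x + 1). Shared: x=5. PCs: A@0 B@1 C@2
Step 4: thread A executes A1 (x = 0). Shared: x=0. PCs: A@1 B@1 C@2
Step 5: thread C executes C3 (x = x). Shared: x=0. PCs: A@1 B@1 C@3
Step 6: thread A executes A2 (x = x). Shared: x=0. PCs: A@2 B@1 C@3
Step 7: thread B executes B2 (x = x + 1). Shared: x=1. PCs: A@2 B@2 C@3

Answer: x=1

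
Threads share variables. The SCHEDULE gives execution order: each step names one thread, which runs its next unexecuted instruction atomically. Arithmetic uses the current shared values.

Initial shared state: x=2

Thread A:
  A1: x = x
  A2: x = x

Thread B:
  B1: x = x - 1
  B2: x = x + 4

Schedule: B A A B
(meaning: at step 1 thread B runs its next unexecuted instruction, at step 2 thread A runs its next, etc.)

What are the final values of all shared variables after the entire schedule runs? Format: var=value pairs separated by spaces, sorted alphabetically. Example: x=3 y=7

Answer: x=5

Derivation:
Step 1: thread B executes B1 (x = x - 1). Shared: x=1. PCs: A@0 B@1
Step 2: thread A executes A1 (x = x). Shared: x=1. PCs: A@1 B@1
Step 3: thread A executes A2 (x = x). Shared: x=1. PCs: A@2 B@1
Step 4: thread B executes B2 (x = x + 4). Shared: x=5. PCs: A@2 B@2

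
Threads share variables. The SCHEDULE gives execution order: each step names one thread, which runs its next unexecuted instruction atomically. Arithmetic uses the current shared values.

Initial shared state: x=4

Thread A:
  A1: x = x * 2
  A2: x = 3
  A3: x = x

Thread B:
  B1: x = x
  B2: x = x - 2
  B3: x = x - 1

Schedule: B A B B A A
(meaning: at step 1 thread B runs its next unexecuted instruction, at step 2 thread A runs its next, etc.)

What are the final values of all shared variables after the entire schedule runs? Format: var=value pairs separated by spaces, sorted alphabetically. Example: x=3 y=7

Step 1: thread B executes B1 (x = x). Shared: x=4. PCs: A@0 B@1
Step 2: thread A executes A1 (x = x * 2). Shared: x=8. PCs: A@1 B@1
Step 3: thread B executes B2 (x = x - 2). Shared: x=6. PCs: A@1 B@2
Step 4: thread B executes B3 (x = x - 1). Shared: x=5. PCs: A@1 B@3
Step 5: thread A executes A2 (x = 3). Shared: x=3. PCs: A@2 B@3
Step 6: thread A executes A3 (x = x). Shared: x=3. PCs: A@3 B@3

Answer: x=3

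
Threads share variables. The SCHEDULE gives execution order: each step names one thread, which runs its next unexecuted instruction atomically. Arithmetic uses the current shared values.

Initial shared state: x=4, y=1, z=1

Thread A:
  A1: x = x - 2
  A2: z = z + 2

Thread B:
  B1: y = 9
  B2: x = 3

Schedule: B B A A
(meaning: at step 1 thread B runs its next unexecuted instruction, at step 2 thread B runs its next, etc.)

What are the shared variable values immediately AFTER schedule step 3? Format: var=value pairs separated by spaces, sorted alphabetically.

Answer: x=1 y=9 z=1

Derivation:
Step 1: thread B executes B1 (y = 9). Shared: x=4 y=9 z=1. PCs: A@0 B@1
Step 2: thread B executes B2 (x = 3). Shared: x=3 y=9 z=1. PCs: A@0 B@2
Step 3: thread A executes A1 (x = x - 2). Shared: x=1 y=9 z=1. PCs: A@1 B@2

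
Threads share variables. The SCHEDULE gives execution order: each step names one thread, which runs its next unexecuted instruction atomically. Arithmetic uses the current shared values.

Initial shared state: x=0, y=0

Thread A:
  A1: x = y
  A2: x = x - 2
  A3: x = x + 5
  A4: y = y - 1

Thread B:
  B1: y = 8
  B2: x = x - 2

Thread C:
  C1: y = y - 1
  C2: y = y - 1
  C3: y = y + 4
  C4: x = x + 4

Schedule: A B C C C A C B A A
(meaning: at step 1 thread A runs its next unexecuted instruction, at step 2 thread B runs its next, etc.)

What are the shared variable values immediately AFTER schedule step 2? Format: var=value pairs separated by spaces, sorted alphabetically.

Step 1: thread A executes A1 (x = y). Shared: x=0 y=0. PCs: A@1 B@0 C@0
Step 2: thread B executes B1 (y = 8). Shared: x=0 y=8. PCs: A@1 B@1 C@0

Answer: x=0 y=8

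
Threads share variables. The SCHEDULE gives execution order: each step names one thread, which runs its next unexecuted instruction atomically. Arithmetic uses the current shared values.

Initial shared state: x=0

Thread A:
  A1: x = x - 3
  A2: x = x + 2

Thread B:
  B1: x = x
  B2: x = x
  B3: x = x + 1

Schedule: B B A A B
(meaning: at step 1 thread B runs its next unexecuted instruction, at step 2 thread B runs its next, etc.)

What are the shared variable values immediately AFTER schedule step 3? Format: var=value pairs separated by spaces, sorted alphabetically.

Answer: x=-3

Derivation:
Step 1: thread B executes B1 (x = x). Shared: x=0. PCs: A@0 B@1
Step 2: thread B executes B2 (x = x). Shared: x=0. PCs: A@0 B@2
Step 3: thread A executes A1 (x = x - 3). Shared: x=-3. PCs: A@1 B@2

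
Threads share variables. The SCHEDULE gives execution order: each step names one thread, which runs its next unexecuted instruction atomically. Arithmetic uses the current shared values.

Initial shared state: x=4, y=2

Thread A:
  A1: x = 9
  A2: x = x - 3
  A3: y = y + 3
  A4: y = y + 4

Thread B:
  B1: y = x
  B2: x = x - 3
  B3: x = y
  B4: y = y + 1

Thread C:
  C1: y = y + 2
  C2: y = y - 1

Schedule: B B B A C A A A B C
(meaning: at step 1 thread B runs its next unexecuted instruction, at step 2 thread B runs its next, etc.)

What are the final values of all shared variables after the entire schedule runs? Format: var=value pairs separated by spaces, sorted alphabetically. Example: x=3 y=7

Step 1: thread B executes B1 (y = x). Shared: x=4 y=4. PCs: A@0 B@1 C@0
Step 2: thread B executes B2 (x = x - 3). Shared: x=1 y=4. PCs: A@0 B@2 C@0
Step 3: thread B executes B3 (x = y). Shared: x=4 y=4. PCs: A@0 B@3 C@0
Step 4: thread A executes A1 (x = 9). Shared: x=9 y=4. PCs: A@1 B@3 C@0
Step 5: thread C executes C1 (y = y + 2). Shared: x=9 y=6. PCs: A@1 B@3 C@1
Step 6: thread A executes A2 (x = x - 3). Shared: x=6 y=6. PCs: A@2 B@3 C@1
Step 7: thread A executes A3 (y = y + 3). Shared: x=6 y=9. PCs: A@3 B@3 C@1
Step 8: thread A executes A4 (y = y + 4). Shared: x=6 y=13. PCs: A@4 B@3 C@1
Step 9: thread B executes B4 (y = y + 1). Shared: x=6 y=14. PCs: A@4 B@4 C@1
Step 10: thread C executes C2 (y = y - 1). Shared: x=6 y=13. PCs: A@4 B@4 C@2

Answer: x=6 y=13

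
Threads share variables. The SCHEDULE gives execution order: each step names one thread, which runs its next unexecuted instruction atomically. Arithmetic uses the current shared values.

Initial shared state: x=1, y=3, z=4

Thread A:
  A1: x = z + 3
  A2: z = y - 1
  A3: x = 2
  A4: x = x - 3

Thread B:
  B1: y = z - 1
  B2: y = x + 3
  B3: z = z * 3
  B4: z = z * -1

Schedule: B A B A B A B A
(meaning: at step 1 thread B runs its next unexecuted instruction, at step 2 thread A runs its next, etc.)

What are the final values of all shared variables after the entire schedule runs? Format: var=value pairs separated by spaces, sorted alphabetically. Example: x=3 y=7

Step 1: thread B executes B1 (y = z - 1). Shared: x=1 y=3 z=4. PCs: A@0 B@1
Step 2: thread A executes A1 (x = z + 3). Shared: x=7 y=3 z=4. PCs: A@1 B@1
Step 3: thread B executes B2 (y = x + 3). Shared: x=7 y=10 z=4. PCs: A@1 B@2
Step 4: thread A executes A2 (z = y - 1). Shared: x=7 y=10 z=9. PCs: A@2 B@2
Step 5: thread B executes B3 (z = z * 3). Shared: x=7 y=10 z=27. PCs: A@2 B@3
Step 6: thread A executes A3 (x = 2). Shared: x=2 y=10 z=27. PCs: A@3 B@3
Step 7: thread B executes B4 (z = z * -1). Shared: x=2 y=10 z=-27. PCs: A@3 B@4
Step 8: thread A executes A4 (x = x - 3). Shared: x=-1 y=10 z=-27. PCs: A@4 B@4

Answer: x=-1 y=10 z=-27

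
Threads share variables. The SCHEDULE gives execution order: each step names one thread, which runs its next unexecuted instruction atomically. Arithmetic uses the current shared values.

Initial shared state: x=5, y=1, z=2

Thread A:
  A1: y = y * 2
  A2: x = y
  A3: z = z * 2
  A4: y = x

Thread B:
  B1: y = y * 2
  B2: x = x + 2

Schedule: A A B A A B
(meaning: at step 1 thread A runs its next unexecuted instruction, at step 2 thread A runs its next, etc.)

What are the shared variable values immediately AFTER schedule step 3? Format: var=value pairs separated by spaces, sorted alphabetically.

Answer: x=2 y=4 z=2

Derivation:
Step 1: thread A executes A1 (y = y * 2). Shared: x=5 y=2 z=2. PCs: A@1 B@0
Step 2: thread A executes A2 (x = y). Shared: x=2 y=2 z=2. PCs: A@2 B@0
Step 3: thread B executes B1 (y = y * 2). Shared: x=2 y=4 z=2. PCs: A@2 B@1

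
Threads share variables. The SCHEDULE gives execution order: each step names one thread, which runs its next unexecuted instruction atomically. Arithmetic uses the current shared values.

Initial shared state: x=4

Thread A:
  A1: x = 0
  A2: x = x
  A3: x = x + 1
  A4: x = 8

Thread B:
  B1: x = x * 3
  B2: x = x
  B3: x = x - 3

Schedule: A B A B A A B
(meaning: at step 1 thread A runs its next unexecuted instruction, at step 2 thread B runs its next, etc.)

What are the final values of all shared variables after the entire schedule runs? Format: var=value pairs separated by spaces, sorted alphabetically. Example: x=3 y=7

Step 1: thread A executes A1 (x = 0). Shared: x=0. PCs: A@1 B@0
Step 2: thread B executes B1 (x = x * 3). Shared: x=0. PCs: A@1 B@1
Step 3: thread A executes A2 (x = x). Shared: x=0. PCs: A@2 B@1
Step 4: thread B executes B2 (x = x). Shared: x=0. PCs: A@2 B@2
Step 5: thread A executes A3 (x = x + 1). Shared: x=1. PCs: A@3 B@2
Step 6: thread A executes A4 (x = 8). Shared: x=8. PCs: A@4 B@2
Step 7: thread B executes B3 (x = x - 3). Shared: x=5. PCs: A@4 B@3

Answer: x=5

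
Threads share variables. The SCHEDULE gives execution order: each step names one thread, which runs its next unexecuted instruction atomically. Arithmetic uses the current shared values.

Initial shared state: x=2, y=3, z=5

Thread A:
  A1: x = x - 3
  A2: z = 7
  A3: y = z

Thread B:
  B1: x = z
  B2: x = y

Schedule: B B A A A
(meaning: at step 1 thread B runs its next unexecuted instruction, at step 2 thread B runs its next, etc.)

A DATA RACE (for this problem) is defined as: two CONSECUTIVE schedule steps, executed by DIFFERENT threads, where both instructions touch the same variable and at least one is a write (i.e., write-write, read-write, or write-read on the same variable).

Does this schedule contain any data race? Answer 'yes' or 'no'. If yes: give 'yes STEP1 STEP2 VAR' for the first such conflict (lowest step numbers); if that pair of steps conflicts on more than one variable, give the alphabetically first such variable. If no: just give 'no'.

Steps 1,2: same thread (B). No race.
Steps 2,3: B(x = y) vs A(x = x - 3). RACE on x (W-W).
Steps 3,4: same thread (A). No race.
Steps 4,5: same thread (A). No race.
First conflict at steps 2,3.

Answer: yes 2 3 x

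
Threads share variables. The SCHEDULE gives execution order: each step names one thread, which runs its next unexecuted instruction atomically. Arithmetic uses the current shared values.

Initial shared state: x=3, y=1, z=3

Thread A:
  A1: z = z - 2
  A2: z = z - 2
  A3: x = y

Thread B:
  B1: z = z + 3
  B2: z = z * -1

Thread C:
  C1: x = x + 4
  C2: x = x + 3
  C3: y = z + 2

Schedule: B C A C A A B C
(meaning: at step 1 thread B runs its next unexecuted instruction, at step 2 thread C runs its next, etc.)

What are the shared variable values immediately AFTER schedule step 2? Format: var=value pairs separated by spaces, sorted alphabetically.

Answer: x=7 y=1 z=6

Derivation:
Step 1: thread B executes B1 (z = z + 3). Shared: x=3 y=1 z=6. PCs: A@0 B@1 C@0
Step 2: thread C executes C1 (x = x + 4). Shared: x=7 y=1 z=6. PCs: A@0 B@1 C@1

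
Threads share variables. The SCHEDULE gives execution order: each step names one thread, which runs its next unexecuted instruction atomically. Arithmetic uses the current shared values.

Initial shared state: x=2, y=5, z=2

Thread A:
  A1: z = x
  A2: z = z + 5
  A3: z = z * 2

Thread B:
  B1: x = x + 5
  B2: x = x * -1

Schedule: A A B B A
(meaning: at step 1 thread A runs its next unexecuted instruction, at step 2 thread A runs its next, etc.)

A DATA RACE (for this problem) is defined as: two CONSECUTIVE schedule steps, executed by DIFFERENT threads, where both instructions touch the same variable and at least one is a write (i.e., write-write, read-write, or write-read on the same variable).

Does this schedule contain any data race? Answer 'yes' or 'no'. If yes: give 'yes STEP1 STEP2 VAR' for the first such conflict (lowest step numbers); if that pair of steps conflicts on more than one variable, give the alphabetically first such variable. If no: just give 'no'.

Answer: no

Derivation:
Steps 1,2: same thread (A). No race.
Steps 2,3: A(r=z,w=z) vs B(r=x,w=x). No conflict.
Steps 3,4: same thread (B). No race.
Steps 4,5: B(r=x,w=x) vs A(r=z,w=z). No conflict.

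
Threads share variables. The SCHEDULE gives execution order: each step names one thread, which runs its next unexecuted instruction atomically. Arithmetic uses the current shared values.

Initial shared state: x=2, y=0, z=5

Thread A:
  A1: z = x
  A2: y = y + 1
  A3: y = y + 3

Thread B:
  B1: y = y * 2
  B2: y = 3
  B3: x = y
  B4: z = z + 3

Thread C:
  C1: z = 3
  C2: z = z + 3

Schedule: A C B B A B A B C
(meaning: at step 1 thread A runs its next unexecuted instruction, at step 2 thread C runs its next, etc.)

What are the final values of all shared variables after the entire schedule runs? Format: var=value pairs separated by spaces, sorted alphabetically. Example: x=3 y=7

Answer: x=4 y=7 z=9

Derivation:
Step 1: thread A executes A1 (z = x). Shared: x=2 y=0 z=2. PCs: A@1 B@0 C@0
Step 2: thread C executes C1 (z = 3). Shared: x=2 y=0 z=3. PCs: A@1 B@0 C@1
Step 3: thread B executes B1 (y = y * 2). Shared: x=2 y=0 z=3. PCs: A@1 B@1 C@1
Step 4: thread B executes B2 (y = 3). Shared: x=2 y=3 z=3. PCs: A@1 B@2 C@1
Step 5: thread A executes A2 (y = y + 1). Shared: x=2 y=4 z=3. PCs: A@2 B@2 C@1
Step 6: thread B executes B3 (x = y). Shared: x=4 y=4 z=3. PCs: A@2 B@3 C@1
Step 7: thread A executes A3 (y = y + 3). Shared: x=4 y=7 z=3. PCs: A@3 B@3 C@1
Step 8: thread B executes B4 (z = z + 3). Shared: x=4 y=7 z=6. PCs: A@3 B@4 C@1
Step 9: thread C executes C2 (z = z + 3). Shared: x=4 y=7 z=9. PCs: A@3 B@4 C@2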